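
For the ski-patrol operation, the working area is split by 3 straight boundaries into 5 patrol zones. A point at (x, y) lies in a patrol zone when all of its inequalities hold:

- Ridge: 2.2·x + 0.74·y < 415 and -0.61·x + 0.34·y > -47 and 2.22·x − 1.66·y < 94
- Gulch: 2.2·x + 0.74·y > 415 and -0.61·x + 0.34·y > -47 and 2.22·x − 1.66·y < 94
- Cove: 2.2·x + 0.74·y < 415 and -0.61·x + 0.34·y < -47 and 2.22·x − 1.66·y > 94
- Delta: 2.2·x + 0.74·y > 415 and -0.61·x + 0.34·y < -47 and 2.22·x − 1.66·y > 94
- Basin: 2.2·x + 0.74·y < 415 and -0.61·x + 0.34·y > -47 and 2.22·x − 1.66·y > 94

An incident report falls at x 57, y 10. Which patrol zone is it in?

2.2·57 + 0.74·10 = 132.800, which is < 415
-0.61·57 + 0.34·10 = -31.370, which is > -47
2.22·57 − 1.66·10 = 109.940, which is > 94
This sign pattern matches Basin.

Basin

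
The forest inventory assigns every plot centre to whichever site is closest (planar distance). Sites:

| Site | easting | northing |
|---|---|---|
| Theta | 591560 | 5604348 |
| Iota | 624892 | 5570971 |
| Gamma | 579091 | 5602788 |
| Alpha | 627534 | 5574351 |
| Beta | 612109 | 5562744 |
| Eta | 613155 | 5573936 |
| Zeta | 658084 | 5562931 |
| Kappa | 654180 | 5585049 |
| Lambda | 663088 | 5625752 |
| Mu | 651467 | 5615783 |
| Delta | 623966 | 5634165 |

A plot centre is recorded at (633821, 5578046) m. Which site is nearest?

Squared distances to each site:
Theta: 2477787325.000; Iota: 129782666.000; Gamma: 3607539464.000; Alpha: 53179394.000; Beta: 705562148.000; Eta: 443975656.000; Zeta: 817156394.000; Kappa: 463530890.000; Lambda: 3132419725.000; Mu: 1735462485.000; Delta: 3246463186.000.
Minimum at Alpha.

Alpha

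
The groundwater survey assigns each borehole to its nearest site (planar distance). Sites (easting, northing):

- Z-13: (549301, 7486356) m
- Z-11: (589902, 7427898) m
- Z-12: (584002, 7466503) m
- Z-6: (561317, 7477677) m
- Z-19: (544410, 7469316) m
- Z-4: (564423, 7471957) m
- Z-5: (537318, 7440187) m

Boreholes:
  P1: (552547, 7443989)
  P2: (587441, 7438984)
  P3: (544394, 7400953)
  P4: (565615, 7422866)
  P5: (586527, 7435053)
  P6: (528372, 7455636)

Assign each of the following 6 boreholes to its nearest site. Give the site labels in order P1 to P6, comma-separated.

Z-5, Z-11, Z-5, Z-11, Z-11, Z-5

P1 → Z-5 (d²=246377645.00)
P2 → Z-11 (d²=128955917.00)
P3 → Z-5 (d²=1589376532.00)
P4 → Z-11 (d²=615179393.00)
P5 → Z-11 (d²=62584650.00)
P6 → Z-5 (d²=318702517.00)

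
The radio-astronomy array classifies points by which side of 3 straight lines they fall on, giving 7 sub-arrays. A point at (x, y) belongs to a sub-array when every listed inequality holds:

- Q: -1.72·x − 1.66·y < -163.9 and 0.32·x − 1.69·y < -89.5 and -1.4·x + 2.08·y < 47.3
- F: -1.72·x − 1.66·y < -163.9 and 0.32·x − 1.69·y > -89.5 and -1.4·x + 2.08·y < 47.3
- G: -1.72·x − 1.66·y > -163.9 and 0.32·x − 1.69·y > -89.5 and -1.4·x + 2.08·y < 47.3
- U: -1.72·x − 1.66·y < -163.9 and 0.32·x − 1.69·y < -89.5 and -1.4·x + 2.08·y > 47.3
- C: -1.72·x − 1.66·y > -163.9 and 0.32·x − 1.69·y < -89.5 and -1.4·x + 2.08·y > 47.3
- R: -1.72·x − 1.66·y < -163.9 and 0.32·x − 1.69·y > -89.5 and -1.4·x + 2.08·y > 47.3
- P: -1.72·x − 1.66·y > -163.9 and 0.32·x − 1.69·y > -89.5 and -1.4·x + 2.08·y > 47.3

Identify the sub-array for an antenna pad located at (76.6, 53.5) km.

-1.72·76.6 − 1.66·53.5 = -220.562, which is < -163.9
0.32·76.6 − 1.69·53.5 = -65.903, which is > -89.5
-1.4·76.6 + 2.08·53.5 = 4.040, which is < 47.3
This sign pattern matches F.

F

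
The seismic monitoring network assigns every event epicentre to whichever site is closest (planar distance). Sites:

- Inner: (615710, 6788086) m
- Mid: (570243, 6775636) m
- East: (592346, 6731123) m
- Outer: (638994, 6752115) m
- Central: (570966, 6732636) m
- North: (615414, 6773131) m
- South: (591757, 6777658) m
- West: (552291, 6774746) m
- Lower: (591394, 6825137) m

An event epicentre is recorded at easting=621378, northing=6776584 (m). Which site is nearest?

North

Squared distances to each site:
Inner: 164422228.000; Mid: 2615686929.000; East: 2909559545.000; Outer: 909055417.000; Central: 4472796448.000; North: 47492505.000; South: 878557117.000; West: 4776391813.000; Lower: 3256434065.000.
Minimum at North.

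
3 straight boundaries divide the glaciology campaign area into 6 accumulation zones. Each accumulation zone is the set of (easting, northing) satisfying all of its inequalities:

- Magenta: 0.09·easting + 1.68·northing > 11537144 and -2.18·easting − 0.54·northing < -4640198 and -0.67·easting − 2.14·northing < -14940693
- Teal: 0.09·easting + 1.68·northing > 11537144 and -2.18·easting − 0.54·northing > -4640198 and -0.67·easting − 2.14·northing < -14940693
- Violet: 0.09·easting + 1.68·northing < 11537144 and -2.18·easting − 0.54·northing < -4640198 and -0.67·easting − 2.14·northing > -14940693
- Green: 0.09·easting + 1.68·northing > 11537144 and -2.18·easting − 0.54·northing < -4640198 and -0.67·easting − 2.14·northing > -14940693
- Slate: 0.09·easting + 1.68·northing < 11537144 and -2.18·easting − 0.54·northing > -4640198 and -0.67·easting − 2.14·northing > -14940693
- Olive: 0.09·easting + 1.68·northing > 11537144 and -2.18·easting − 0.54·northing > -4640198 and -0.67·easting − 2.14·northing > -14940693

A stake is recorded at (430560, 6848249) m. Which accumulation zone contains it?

0.09·430560 + 1.68·6848249 = 11543808.720, which is > 11537144
-2.18·430560 − 0.54·6848249 = -4636675.260, which is > -4640198
-0.67·430560 − 2.14·6848249 = -14943728.060, which is < -14940693
This sign pattern matches Teal.

Teal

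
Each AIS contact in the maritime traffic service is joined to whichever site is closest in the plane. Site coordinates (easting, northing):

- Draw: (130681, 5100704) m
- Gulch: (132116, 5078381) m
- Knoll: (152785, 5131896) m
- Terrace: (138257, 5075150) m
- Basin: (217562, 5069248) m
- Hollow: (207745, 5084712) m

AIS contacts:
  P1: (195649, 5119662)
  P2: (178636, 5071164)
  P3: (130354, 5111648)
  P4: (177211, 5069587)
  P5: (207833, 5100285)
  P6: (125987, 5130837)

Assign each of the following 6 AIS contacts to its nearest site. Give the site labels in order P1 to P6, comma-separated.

Hollow, Hollow, Draw, Hollow, Hollow, Knoll

P1 → Hollow (d²=1367815716.00)
P2 → Hollow (d²=1030882185.00)
P3 → Draw (d²=119878065.00)
P4 → Hollow (d²=1161090781.00)
P5 → Hollow (d²=242526073.00)
P6 → Knoll (d²=719254285.00)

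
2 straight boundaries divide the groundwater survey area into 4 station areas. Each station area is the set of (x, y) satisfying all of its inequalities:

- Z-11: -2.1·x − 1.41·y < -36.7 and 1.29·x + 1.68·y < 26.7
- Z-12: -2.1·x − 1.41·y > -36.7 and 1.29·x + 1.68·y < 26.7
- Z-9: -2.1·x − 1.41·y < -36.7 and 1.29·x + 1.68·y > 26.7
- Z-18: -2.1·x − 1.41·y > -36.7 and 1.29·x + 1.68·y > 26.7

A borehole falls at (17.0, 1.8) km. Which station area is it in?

-2.1·17.0 − 1.41·1.8 = -38.238, which is < -36.7
1.29·17.0 + 1.68·1.8 = 24.954, which is < 26.7
This sign pattern matches Z-11.

Z-11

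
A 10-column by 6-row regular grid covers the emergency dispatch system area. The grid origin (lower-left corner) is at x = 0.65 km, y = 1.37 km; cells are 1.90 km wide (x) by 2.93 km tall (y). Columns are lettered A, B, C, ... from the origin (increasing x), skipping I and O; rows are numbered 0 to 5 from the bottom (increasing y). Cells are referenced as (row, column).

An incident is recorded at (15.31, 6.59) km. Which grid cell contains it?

(1, H)

Column index: ⌊(15.31 − 0.65) / 1.90⌋ = ⌊7.716⌋ = 7 → column H
Row offset from origin: ⌊(6.59 − 1.37) / 2.93⌋ = ⌊1.782⌋ = 1 → row 1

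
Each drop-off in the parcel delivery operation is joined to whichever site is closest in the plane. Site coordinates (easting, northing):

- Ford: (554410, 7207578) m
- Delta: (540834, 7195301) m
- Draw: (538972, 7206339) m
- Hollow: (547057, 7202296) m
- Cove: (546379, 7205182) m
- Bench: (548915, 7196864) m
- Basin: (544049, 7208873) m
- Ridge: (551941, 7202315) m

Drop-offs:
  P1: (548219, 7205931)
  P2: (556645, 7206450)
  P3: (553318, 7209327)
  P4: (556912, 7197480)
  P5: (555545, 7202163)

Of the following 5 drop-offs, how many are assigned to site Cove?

P1 → Cove
P2 → Ford
P3 → Ford
P4 → Ridge
P5 → Ridge
1 of the 5 goes to Cove.

1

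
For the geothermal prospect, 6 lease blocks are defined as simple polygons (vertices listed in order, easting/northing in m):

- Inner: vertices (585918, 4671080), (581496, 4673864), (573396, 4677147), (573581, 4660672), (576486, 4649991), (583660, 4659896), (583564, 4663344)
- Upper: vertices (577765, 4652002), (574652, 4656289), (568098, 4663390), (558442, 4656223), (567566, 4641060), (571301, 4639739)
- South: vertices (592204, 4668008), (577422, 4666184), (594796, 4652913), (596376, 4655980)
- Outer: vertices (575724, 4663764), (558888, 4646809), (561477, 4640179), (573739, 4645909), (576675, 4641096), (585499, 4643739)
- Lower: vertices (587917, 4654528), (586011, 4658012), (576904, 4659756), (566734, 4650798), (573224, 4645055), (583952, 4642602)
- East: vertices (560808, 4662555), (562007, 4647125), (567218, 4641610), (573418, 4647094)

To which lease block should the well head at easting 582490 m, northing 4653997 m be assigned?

Cast a ray rightward from (582490, 4653997). For each polygon, the edges (by vertex number in listed order) whose endpoints lie on opposite sides of northing = 4653997, where each meets that height, and whether that is right or left of the point:
Inner: 4–5 at easting≈575396.5 (left), 5–6 at easting≈579387.5 (left) → 0 crossings.
Upper: 1–2 at easting≈576316.3 (left), 4–5 at easting≈559781.4 (left) → 0 crossings.
South: 2–3 at easting≈593376.9 (right), 3–4 at easting≈595354.4 (right) → 2 crossings.
Outer: 1–2 at easting≈566025.6 (left), 6–1 at easting≈580491.7 (left) → 0 crossings.
Lower: 3–4 at easting≈570365.8 (left), 6–1 at easting≈587740.5 (right) → 1 crossing.
East: 1–2 at easting≈561473.0 (left), 4–1 at easting≈567787.9 (left) → 0 crossings.
Only Lower has an odd count, so the point is inside Lower.

Lower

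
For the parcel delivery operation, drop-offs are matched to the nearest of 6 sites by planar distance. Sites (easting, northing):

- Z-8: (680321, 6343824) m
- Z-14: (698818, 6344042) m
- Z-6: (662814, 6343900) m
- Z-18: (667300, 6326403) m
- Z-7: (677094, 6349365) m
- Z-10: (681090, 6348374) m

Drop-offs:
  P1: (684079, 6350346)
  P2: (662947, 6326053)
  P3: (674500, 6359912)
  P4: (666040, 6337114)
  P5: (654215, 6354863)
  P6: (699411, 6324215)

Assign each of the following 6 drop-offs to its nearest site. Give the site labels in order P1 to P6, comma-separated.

Z-10, Z-18, Z-7, Z-6, Z-6, Z-14

P1 → Z-10 (d²=12822905.00)
P2 → Z-18 (d²=19071109.00)
P3 → Z-7 (d²=117968045.00)
P4 → Z-6 (d²=56456872.00)
P5 → Z-6 (d²=194130170.00)
P6 → Z-14 (d²=393461578.00)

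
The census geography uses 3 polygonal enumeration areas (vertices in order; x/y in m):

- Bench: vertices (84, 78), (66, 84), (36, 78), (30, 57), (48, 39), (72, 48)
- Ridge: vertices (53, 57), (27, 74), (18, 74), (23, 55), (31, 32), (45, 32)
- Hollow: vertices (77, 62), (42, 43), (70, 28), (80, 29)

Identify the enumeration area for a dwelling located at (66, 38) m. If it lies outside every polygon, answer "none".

Cast a ray rightward from (66, 38). For each polygon, the edges (by vertex number in listed order) whose endpoints lie on opposite sides of y = 38, where each meets that height, and whether that is right or left of the point:
Bench: no edge straddles that height → 0 crossings.
Ridge: 4–5 at x≈28.9 (left), 6–1 at x≈46.9 (left) → 0 crossings.
Hollow: 2–3 at x≈51.3 (left), 4–1 at x≈79.2 (right) → 1 crossing.
Only Hollow has an odd count, so the point is inside Hollow.

Hollow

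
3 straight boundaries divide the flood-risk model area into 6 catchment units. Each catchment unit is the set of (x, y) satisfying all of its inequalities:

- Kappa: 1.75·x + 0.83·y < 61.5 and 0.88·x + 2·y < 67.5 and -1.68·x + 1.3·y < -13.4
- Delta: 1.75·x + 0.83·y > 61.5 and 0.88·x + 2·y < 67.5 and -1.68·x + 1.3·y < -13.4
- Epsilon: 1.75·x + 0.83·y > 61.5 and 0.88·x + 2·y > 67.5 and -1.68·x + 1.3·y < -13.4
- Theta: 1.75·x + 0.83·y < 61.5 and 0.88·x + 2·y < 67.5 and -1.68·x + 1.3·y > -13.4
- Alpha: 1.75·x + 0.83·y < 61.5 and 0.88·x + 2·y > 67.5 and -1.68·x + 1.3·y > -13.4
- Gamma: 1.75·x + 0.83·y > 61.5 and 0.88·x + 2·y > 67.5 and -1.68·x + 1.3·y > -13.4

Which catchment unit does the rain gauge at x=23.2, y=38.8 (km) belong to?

Gamma

1.75·23.2 + 0.83·38.8 = 72.804, which is > 61.5
0.88·23.2 + 2·38.8 = 98.016, which is > 67.5
-1.68·23.2 + 1.3·38.8 = 11.464, which is > -13.4
This sign pattern matches Gamma.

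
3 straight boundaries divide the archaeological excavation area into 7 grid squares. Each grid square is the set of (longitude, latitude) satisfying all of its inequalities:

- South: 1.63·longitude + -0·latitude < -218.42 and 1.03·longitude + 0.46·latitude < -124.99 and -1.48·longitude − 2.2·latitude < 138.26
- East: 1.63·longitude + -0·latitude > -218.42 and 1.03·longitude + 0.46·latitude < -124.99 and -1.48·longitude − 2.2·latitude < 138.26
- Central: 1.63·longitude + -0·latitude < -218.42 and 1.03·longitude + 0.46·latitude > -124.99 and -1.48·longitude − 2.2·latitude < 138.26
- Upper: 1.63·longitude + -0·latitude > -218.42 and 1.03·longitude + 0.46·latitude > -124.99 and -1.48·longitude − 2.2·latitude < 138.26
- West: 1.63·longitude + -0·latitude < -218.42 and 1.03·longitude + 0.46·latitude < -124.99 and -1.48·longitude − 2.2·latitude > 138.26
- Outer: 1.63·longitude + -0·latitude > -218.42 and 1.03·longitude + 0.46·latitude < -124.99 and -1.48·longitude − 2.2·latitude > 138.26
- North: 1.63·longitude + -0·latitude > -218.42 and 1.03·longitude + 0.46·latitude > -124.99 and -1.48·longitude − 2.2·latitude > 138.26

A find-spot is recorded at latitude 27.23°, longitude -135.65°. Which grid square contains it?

West

1.63·-135.65 + -0·27.23 = -221.109, which is < -218.42
1.03·-135.65 + 0.46·27.23 = -127.194, which is < -124.99
-1.48·-135.65 − 2.2·27.23 = 140.856, which is > 138.26
This sign pattern matches West.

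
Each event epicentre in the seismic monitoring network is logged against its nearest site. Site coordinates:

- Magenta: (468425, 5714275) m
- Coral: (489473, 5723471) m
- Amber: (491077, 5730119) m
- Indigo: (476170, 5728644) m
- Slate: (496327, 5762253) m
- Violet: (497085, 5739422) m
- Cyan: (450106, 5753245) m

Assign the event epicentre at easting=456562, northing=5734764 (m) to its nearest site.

Squared distances to each site:
Magenta: 560529890.000; Coral: 1210665770.000; Amber: 1212861250.000; Indigo: 421928064.000; Slate: 2336900346.000; Violet: 1663810493.000; Cyan: 383227297.000.
Minimum at Cyan.

Cyan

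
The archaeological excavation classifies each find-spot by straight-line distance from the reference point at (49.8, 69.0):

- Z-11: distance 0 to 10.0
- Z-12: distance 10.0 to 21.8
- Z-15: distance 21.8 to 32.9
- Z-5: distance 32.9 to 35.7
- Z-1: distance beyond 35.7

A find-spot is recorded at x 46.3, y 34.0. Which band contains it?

Z-5

Distance = √((46.3−49.8)² + (34.0−69.0)²) = √(12.250 + 1225.000) = 35.175.
32.9 ≤ 35.175 < 35.7 → Z-5.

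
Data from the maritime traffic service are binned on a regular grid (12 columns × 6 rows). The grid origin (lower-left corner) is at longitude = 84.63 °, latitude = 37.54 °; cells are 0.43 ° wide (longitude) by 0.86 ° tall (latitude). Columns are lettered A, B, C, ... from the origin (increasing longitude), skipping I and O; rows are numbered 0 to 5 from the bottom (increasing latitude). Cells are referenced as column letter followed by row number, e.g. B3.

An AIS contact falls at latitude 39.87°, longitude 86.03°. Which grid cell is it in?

Column index: ⌊(86.03 − 84.63) / 0.43⌋ = ⌊3.256⌋ = 3 → column D
Row offset from origin: ⌊(39.87 − 37.54) / 0.86⌋ = ⌊2.709⌋ = 2 → row 2

D2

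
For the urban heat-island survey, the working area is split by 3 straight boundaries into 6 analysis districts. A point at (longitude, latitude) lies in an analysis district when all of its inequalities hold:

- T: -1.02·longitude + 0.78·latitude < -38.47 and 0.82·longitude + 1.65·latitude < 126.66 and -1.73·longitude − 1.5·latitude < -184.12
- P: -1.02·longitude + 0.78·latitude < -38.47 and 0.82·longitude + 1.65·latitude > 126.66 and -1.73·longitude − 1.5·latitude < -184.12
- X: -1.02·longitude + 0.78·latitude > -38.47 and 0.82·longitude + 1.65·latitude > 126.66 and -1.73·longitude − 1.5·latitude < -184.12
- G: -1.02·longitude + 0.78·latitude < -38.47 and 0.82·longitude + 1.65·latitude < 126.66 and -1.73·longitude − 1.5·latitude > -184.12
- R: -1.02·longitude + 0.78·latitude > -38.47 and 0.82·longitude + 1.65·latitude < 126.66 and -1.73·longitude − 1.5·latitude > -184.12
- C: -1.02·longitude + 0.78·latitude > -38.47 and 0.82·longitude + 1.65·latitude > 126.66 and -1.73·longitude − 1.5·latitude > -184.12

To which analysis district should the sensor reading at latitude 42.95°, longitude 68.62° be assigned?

-1.02·68.62 + 0.78·42.95 = -36.491, which is > -38.47
0.82·68.62 + 1.65·42.95 = 127.136, which is > 126.66
-1.73·68.62 − 1.5·42.95 = -183.138, which is > -184.12
This sign pattern matches C.

C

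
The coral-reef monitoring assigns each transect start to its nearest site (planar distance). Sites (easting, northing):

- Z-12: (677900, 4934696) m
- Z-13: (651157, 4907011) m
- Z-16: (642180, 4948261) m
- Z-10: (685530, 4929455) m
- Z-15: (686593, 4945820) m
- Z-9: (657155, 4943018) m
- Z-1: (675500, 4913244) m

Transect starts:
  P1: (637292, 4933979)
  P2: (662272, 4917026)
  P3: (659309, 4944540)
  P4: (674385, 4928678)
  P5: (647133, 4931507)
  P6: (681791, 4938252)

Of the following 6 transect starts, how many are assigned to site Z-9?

P1 → Z-16
P2 → Z-1
P3 → Z-9
P4 → Z-12
P5 → Z-9
P6 → Z-12
2 of the 6 go to Z-9.

2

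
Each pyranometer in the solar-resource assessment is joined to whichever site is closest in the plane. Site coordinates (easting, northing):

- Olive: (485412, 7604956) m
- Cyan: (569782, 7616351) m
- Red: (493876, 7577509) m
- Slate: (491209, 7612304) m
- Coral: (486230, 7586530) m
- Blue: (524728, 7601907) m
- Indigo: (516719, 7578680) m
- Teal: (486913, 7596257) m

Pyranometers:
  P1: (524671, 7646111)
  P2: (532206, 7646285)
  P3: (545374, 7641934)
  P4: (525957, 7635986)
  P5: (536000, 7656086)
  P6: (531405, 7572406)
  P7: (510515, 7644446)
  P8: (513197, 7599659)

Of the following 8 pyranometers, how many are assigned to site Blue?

P1 → Blue
P2 → Blue
P3 → Cyan
P4 → Blue
P5 → Cyan
P6 → Indigo
P7 → Slate
P8 → Blue
4 of the 8 go to Blue.

4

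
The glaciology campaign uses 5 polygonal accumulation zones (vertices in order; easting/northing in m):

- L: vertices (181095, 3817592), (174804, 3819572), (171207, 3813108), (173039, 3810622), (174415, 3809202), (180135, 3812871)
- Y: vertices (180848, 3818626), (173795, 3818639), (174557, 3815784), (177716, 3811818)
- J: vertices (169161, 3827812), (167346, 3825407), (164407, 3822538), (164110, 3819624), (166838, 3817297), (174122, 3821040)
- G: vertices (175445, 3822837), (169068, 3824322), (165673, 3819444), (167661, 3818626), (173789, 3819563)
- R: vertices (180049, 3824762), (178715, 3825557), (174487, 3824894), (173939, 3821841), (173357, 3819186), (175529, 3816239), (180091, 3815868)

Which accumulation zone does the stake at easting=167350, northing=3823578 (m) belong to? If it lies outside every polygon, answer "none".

J

Cast a ray rightward from (167350, 3823578). For each polygon, the edges (by vertex number in listed order) whose endpoints lie on opposite sides of northing = 3823578, where each meets that height, and whether that is right or left of the point:
L: no edge straddles that height → 0 crossings.
Y: no edge straddles that height → 0 crossings.
J: 2–3 at easting≈165472.4 (left), 6–1 at easting≈172262.7 (right) → 1 crossing.
G: 1–2 at easting≈172262.9 (right), 2–3 at easting≈168550.2 (right) → 2 crossings.
R: 3–4 at easting≈174250.8 (right), 7–1 at easting≈180054.6 (right) → 2 crossings.
Only J has an odd count, so the point is inside J.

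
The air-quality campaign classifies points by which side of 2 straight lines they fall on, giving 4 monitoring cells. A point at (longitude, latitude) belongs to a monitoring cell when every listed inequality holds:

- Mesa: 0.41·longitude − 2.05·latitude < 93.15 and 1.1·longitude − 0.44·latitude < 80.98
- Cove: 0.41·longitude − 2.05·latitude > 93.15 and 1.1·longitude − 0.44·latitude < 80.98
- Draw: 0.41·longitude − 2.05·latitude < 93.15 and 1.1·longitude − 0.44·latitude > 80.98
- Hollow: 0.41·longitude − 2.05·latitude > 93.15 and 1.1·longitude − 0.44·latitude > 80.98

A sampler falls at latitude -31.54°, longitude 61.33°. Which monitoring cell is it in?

0.41·61.33 − 2.05·-31.54 = 89.802, which is < 93.15
1.1·61.33 − 0.44·-31.54 = 81.341, which is > 80.98
This sign pattern matches Draw.

Draw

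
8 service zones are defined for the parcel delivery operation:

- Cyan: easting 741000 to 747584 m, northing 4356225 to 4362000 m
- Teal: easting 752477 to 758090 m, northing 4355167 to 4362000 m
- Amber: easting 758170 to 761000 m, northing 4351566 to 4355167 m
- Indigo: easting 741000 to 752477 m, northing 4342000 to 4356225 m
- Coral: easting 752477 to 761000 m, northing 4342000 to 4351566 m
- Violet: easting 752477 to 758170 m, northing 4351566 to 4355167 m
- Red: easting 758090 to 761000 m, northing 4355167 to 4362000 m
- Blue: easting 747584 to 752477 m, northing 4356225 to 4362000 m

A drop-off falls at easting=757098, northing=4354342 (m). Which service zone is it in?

Violet

The point has easting = 757098 and northing = 4354342.
Only Violet satisfies 752477 ≤ easting ≤ 758170 and 4351566 ≤ northing ≤ 4355167.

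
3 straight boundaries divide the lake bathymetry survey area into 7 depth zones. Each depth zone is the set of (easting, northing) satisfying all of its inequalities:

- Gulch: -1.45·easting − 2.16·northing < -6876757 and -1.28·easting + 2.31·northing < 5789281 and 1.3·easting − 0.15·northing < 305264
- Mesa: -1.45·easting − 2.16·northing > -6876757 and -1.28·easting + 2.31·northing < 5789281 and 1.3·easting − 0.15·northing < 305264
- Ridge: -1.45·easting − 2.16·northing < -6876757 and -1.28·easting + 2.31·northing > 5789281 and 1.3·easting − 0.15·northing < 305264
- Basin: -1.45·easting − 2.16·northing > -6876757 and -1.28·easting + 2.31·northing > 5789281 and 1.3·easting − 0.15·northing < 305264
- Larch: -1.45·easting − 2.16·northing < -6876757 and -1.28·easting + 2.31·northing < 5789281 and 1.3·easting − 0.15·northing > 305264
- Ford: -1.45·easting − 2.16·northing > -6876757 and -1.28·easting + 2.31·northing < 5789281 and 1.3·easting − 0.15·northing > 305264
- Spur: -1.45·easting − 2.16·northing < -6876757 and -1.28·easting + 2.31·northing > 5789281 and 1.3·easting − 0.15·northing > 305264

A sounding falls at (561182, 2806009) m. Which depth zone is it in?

Ford

-1.45·561182 − 2.16·2806009 = -6874693.340, which is > -6876757
-1.28·561182 + 2.31·2806009 = 5763567.830, which is < 5789281
1.3·561182 − 0.15·2806009 = 308635.250, which is > 305264
This sign pattern matches Ford.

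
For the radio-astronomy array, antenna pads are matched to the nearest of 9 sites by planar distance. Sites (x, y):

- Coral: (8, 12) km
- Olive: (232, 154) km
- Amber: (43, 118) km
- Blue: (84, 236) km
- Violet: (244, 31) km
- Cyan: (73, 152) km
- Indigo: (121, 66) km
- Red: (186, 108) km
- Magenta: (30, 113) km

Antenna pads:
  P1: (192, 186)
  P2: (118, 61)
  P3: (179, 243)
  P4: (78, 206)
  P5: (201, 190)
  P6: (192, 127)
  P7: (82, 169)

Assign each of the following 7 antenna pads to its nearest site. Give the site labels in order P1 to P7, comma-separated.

P1 → Olive (d²=2624.00)
P2 → Indigo (d²=34.00)
P3 → Blue (d²=9074.00)
P4 → Blue (d²=936.00)
P5 → Olive (d²=2257.00)
P6 → Red (d²=397.00)
P7 → Cyan (d²=370.00)

Olive, Indigo, Blue, Blue, Olive, Red, Cyan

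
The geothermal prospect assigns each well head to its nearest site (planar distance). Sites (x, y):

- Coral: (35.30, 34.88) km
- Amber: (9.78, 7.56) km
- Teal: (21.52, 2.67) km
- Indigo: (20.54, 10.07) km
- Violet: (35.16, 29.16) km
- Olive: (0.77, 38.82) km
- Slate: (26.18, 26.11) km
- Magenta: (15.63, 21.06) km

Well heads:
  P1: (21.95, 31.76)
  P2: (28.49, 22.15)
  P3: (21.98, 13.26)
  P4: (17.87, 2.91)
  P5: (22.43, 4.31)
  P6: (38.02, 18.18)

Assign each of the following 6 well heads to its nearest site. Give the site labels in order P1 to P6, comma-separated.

Slate, Slate, Indigo, Teal, Teal, Violet

P1 → Slate (d²=49.82)
P2 → Slate (d²=21.02)
P3 → Indigo (d²=12.25)
P4 → Teal (d²=13.38)
P5 → Teal (d²=3.52)
P6 → Violet (d²=128.74)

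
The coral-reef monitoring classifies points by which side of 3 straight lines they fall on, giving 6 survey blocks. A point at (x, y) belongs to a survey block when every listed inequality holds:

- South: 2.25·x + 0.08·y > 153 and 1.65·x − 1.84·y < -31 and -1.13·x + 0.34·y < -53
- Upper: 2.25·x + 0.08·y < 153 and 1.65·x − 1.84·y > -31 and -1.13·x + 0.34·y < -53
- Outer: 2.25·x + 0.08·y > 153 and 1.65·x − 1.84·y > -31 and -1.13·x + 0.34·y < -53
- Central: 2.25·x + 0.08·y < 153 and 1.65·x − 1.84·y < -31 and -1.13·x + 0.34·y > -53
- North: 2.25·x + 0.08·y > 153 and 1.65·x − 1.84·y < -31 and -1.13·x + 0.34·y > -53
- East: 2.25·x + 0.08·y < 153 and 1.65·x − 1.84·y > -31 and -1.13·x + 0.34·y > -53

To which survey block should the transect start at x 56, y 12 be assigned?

2.25·56 + 0.08·12 = 126.960, which is < 153
1.65·56 − 1.84·12 = 70.320, which is > -31
-1.13·56 + 0.34·12 = -59.200, which is < -53
This sign pattern matches Upper.

Upper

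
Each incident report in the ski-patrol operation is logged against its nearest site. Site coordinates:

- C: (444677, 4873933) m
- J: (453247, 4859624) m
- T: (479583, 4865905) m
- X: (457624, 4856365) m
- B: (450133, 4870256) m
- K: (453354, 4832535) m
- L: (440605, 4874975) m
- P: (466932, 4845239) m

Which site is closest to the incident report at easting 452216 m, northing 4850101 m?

X

Squared distances to each site:
C: 624800745.000; J: 91750490.000; T: 998719105.000; X: 68484160.000; B: 410562914.000; K: 309859400.000; L: 753531197.000; P: 240199700.000.
Minimum at X.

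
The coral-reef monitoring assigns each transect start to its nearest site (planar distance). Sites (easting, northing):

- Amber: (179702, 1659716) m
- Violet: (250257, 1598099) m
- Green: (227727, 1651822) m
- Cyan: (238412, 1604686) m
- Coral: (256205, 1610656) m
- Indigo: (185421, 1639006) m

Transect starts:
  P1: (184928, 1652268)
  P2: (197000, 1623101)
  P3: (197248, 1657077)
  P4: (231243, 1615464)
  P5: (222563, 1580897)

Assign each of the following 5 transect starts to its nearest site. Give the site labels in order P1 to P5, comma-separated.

Amber, Indigo, Amber, Cyan, Cyan

P1 → Amber (d²=82783780.00)
P2 → Indigo (d²=387042266.00)
P3 → Amber (d²=314826437.00)
P4 → Cyan (d²=167559845.00)
P5 → Cyan (d²=817107322.00)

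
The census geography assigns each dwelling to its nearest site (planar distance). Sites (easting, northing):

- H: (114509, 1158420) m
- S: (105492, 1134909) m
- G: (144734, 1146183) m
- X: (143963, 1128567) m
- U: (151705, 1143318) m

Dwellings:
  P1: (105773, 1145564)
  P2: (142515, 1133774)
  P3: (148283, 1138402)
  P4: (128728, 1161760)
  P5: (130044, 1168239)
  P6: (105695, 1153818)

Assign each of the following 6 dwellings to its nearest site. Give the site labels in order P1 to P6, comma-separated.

P1 → S (d²=113607986.00)
P2 → X (d²=29209553.00)
P3 → U (d²=35877140.00)
P4 → H (d²=213335561.00)
P5 → H (d²=337748986.00)
P6 → H (d²=98865000.00)

S, X, U, H, H, H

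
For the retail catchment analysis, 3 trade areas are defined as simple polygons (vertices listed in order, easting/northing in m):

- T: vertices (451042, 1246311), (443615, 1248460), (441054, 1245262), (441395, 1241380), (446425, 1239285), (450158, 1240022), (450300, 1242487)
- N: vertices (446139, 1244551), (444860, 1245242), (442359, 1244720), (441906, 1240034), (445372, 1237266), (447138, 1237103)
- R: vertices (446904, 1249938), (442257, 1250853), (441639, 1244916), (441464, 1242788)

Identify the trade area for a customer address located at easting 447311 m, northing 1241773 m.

Cast a ray rightward from (447311, 1241773). For each polygon, the edges (by vertex number in listed order) whose endpoints lie on opposite sides of northing = 1241773, where each meets that height, and whether that is right or left of the point:
T: 3–4 at easting≈441360.5 (left), 6–7 at easting≈450258.9 (right) → 1 crossing.
N: 3–4 at easting≈442074.1 (left), 6–1 at easting≈446511.6 (left) → 0 crossings.
R: no edge straddles that height → 0 crossings.
Only T has an odd count, so the point is inside T.

T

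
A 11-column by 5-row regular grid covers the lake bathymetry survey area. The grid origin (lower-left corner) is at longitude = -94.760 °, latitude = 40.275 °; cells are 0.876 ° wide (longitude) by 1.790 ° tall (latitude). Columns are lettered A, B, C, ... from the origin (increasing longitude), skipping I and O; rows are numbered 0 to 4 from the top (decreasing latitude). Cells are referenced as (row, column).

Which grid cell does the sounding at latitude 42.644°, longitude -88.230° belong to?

Column index: ⌊(-88.230 − -94.760) / 0.876⌋ = ⌊7.454⌋ = 7 → column H
Row offset from origin: ⌊(42.644 − 40.275) / 1.790⌋ = ⌊1.323⌋ = 1 → row 3 (counted from top)

(3, H)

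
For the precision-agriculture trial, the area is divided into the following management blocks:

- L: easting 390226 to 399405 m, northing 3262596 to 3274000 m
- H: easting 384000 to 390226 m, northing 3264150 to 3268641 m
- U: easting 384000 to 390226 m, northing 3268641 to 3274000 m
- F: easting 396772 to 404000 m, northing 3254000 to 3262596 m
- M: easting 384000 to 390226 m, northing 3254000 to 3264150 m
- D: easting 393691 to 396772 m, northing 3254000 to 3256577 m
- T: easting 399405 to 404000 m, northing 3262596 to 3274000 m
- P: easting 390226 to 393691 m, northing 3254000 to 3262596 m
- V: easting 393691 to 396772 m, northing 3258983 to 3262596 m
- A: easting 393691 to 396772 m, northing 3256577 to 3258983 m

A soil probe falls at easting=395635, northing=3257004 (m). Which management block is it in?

A

The point has easting = 395635 and northing = 3257004.
Only A satisfies 393691 ≤ easting ≤ 396772 and 3256577 ≤ northing ≤ 3258983.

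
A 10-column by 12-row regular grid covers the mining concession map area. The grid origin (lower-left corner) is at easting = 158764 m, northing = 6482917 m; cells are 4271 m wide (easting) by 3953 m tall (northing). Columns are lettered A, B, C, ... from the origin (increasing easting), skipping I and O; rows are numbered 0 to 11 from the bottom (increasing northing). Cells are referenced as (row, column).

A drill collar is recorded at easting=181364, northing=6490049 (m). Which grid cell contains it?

Column index: ⌊(181364 − 158764) / 4271⌋ = ⌊5.292⌋ = 5 → column F
Row offset from origin: ⌊(6490049 − 6482917) / 3953⌋ = ⌊1.804⌋ = 1 → row 1

(1, F)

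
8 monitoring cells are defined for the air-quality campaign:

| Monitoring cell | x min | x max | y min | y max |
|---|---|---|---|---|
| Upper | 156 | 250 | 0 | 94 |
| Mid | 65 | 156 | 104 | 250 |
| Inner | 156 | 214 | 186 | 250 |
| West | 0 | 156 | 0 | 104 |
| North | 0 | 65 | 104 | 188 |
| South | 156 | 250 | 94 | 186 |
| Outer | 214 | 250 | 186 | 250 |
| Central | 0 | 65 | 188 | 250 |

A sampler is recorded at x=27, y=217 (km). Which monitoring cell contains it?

Central

The point has x = 27 and y = 217.
Only Central satisfies 0 ≤ x ≤ 65 and 188 ≤ y ≤ 250.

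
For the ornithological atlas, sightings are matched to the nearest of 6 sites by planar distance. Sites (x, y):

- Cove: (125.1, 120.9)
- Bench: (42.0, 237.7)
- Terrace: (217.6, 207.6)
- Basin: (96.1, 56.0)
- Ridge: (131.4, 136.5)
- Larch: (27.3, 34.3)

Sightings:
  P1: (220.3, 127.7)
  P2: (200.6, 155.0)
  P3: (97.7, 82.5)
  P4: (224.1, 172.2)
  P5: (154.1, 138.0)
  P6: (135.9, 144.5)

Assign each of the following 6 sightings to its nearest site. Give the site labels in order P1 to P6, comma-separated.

P1 → Terrace (d²=6391.30)
P2 → Terrace (d²=3055.76)
P3 → Basin (d²=704.81)
P4 → Terrace (d²=1295.41)
P5 → Ridge (d²=517.54)
P6 → Ridge (d²=84.25)

Terrace, Terrace, Basin, Terrace, Ridge, Ridge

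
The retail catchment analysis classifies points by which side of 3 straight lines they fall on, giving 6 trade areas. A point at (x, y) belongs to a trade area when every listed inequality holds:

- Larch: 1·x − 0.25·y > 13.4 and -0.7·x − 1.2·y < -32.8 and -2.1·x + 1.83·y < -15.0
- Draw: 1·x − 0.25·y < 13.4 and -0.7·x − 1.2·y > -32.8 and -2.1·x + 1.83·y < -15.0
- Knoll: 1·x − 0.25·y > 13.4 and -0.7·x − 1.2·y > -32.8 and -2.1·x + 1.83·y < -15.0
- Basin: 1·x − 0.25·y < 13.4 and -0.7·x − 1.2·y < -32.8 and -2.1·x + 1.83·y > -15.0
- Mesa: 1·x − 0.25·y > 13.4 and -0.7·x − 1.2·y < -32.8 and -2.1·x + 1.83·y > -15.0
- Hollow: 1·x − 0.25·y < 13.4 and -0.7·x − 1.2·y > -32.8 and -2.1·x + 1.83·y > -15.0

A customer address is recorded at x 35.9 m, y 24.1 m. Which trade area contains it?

1·35.9 − 0.25·24.1 = 29.875, which is > 13.4
-0.7·35.9 − 1.2·24.1 = -54.050, which is < -32.8
-2.1·35.9 + 1.83·24.1 = -31.287, which is < -15.0
This sign pattern matches Larch.

Larch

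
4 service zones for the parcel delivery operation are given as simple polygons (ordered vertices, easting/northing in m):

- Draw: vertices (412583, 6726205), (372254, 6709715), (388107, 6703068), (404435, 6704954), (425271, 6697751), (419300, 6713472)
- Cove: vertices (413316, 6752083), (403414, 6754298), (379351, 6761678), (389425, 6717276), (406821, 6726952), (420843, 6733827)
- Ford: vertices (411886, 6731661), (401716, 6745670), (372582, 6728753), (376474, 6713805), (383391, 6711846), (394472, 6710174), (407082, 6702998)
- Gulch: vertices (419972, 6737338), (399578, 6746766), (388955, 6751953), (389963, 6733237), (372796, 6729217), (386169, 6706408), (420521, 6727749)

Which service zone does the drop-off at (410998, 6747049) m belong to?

Cast a ray rightward from (410998, 6747049). For each polygon, the edges (by vertex number in listed order) whose endpoints lie on opposite sides of northing = 6747049, where each meets that height, and whether that is right or left of the point:
Draw: no edge straddles that height → 0 crossings.
Cove: 3–4 at easting≈382670.1 (left), 6–1 at easting≈415391.5 (right) → 1 crossing.
Ford: no edge straddles that height → 0 crossings.
Gulch: 2–3 at easting≈398998.4 (left), 3–4 at easting≈389219.1 (left) → 0 crossings.
Only Cove has an odd count, so the point is inside Cove.

Cove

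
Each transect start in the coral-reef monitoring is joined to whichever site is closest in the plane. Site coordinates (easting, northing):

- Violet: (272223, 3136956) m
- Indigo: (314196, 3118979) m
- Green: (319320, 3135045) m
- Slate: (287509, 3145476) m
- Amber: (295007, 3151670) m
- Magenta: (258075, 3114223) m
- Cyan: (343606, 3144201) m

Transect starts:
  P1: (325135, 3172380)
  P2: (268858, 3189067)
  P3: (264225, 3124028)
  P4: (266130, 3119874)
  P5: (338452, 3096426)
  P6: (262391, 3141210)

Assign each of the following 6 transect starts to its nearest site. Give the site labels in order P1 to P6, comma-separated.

Cyan, Amber, Magenta, Magenta, Indigo, Violet

P1 → Cyan (d²=1135233882.00)
P2 → Amber (d²=2082305810.00)
P3 → Magenta (d²=133960525.00)
P4 → Magenta (d²=96816826.00)
P5 → Indigo (d²=1096991345.00)
P6 → Violet (d²=114764740.00)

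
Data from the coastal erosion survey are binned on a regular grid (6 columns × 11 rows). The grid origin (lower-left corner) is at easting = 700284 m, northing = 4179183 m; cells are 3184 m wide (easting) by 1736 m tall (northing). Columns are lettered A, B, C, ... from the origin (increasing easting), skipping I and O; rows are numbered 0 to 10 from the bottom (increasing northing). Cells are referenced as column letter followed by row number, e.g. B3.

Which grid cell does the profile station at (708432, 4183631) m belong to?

C2

Column index: ⌊(708432 − 700284) / 3184⌋ = ⌊2.559⌋ = 2 → column C
Row offset from origin: ⌊(4183631 − 4179183) / 1736⌋ = ⌊2.562⌋ = 2 → row 2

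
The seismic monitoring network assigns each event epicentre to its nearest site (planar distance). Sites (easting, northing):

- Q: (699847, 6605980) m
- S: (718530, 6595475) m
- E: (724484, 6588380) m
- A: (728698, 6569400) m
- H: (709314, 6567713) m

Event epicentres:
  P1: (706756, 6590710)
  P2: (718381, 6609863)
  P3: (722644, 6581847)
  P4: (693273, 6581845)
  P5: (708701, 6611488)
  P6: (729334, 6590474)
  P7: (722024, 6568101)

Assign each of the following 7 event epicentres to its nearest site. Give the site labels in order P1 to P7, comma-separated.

P1 → S (d²=161332301.00)
P2 → S (d²=207036745.00)
P3 → E (d²=46065689.00)
P4 → H (d²=457027105.00)
P5 → Q (d²=108731380.00)
P6 → E (d²=27907336.00)
P7 → A (d²=46229677.00)

S, S, E, H, Q, E, A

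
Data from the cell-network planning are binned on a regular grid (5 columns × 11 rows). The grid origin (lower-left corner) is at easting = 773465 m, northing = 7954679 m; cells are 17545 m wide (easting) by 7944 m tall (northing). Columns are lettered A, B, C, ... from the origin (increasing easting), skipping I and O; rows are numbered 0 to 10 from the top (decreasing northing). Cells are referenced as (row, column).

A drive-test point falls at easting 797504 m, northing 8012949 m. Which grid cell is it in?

Column index: ⌊(797504 − 773465) / 17545⌋ = ⌊1.370⌋ = 1 → column B
Row offset from origin: ⌊(8012949 − 7954679) / 7944⌋ = ⌊7.335⌋ = 7 → row 3 (counted from top)

(3, B)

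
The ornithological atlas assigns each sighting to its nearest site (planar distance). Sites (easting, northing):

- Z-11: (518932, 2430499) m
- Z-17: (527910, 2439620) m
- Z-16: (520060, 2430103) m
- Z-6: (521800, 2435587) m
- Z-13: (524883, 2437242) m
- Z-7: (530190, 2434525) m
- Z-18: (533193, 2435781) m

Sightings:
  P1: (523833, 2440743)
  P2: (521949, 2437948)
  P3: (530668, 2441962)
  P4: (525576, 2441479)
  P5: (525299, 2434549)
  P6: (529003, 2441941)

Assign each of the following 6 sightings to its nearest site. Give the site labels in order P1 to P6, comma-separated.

Z-13, Z-6, Z-17, Z-17, Z-13, Z-17

P1 → Z-13 (d²=13359501.00)
P2 → Z-6 (d²=5596522.00)
P3 → Z-17 (d²=13091528.00)
P4 → Z-17 (d²=8903437.00)
P5 → Z-13 (d²=7425305.00)
P6 → Z-17 (d²=6581690.00)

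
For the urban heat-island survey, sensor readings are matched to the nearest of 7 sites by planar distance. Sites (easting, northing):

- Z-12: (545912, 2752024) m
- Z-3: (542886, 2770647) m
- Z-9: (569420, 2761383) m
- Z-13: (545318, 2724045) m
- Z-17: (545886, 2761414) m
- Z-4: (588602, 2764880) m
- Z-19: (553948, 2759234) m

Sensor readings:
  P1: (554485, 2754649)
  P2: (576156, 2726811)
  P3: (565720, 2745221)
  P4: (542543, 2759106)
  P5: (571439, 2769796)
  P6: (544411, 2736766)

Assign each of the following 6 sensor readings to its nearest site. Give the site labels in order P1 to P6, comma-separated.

P1 → Z-19 (d²=21310594.00)
P2 → Z-13 (d²=958633000.00)
P3 → Z-9 (d²=274900244.00)
P4 → Z-17 (d²=16502513.00)
P5 → Z-9 (d²=74854930.00)
P6 → Z-13 (d²=162646490.00)

Z-19, Z-13, Z-9, Z-17, Z-9, Z-13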